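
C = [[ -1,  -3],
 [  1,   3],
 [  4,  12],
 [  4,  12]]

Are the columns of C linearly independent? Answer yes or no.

no

Row reduce C to echelon form.
R2 ← R2 + R1: [0, 0]
R3 ← R3 + (4)·R1: [0, 0]
R4 ← R4 + (4)·R1: [0, 0]
1 pivot among 2 columns.
Only 1 < 2 pivot columns, so the columns are linearly dependent.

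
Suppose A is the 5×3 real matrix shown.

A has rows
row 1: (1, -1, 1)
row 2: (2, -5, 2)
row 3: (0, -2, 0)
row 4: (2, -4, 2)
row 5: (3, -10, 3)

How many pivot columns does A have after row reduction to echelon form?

Row reduce to echelon form.
R2 ← R2 − (2)·R1: [0, -3, 0]
R4 ← R4 − (2)·R1: [0, -2, 0]
R5 ← R5 − (3)·R1: [0, -7, 0]
R3 ← R3 − (2/3)·R2: [0, 0, 0]
R4 ← R4 − (2/3)·R2: [0, 0, 0]
R5 ← R5 − (7/3)·R2: [0, 0, 0]
Echelon form has 2 nonzero rows, so rank(A) = 2.
Each nonzero row contributes one pivot column: 2 pivot columns.

2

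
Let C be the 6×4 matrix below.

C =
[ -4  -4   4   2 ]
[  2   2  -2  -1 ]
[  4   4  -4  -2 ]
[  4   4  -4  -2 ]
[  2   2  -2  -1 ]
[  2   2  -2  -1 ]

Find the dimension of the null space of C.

Row reduce to echelon form.
R2 ← R2 + (1/2)·R1: [0, 0, 0, 0]
R3 ← R3 + R1: [0, 0, 0, 0]
R4 ← R4 + R1: [0, 0, 0, 0]
R5 ← R5 + (1/2)·R1: [0, 0, 0, 0]
R6 ← R6 + (1/2)·R1: [0, 0, 0, 0]
1 nonzero row, so rank(C) = 1.
C has 4 columns; by rank–nullity, nullity = 4 − 1 = 3.

3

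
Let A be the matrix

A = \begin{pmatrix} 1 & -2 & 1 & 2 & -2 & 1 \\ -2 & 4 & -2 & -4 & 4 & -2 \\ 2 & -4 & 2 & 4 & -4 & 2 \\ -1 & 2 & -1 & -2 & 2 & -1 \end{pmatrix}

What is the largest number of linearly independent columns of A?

1

Row reduce to echelon form.
R2 ← R2 + (2)·R1: [0, 0, 0, 0, 0, 0]
R3 ← R3 − (2)·R1: [0, 0, 0, 0, 0, 0]
R4 ← R4 + R1: [0, 0, 0, 0, 0, 0]
Echelon form has 1 nonzero row, so rank(A) = 1.
The rank gives the maximum number of linearly independent columns: 1.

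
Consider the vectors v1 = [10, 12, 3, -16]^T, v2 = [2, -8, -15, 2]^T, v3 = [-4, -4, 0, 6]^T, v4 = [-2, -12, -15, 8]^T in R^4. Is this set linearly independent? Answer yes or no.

no

Form the matrix with these vectors as rows and row reduce.
R2 ← R2 − (1/5)·R1: [0, -52/5, -78/5, 26/5]
R3 ← R3 + (2/5)·R1: [0, 4/5, 6/5, -2/5]
R4 ← R4 + (1/5)·R1: [0, -48/5, -72/5, 24/5]
R3 ← R3 + (1/13)·R2: [0, 0, 0, 0]
R4 ← R4 − (12/13)·R2: [0, 0, 0, 0]
2 nonzero rows, so the 4 vectors span a space of dimension 2.
Since 2 < 4, the vectors are linearly dependent.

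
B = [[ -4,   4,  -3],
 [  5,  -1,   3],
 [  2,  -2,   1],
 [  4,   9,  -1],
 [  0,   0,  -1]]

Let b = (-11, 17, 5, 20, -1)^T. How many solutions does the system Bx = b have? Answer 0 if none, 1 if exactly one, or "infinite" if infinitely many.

1

Row reduce the augmented matrix [B | b].
R2 ← R2 + (5/4)·R1: [0, 4, -3/4, 13/4]
R3 ← R3 + (1/2)·R1: [0, 0, -1/2, -1/2]
R4 ← R4 + R1: [0, 13, -4, 9]
R4 ← R4 − (13/4)·R2: [0, 0, -25/16, -25/16]
R4 ← R4 − (25/8)·R3: [0, 0, 0, 0]
R5 ← R5 − (2)·R3: [0, 0, 0, 0]
The echelon form has 3 nonzero rows, and every pivot lies in the first 3 columns, so rank(B) = rank([B|b]) = 3.
The system is consistent.
rank = 3 = number of unknowns, so the solution is unique.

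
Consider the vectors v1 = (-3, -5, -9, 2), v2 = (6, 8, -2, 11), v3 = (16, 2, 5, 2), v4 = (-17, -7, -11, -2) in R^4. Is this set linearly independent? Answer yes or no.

no

Form the matrix with these vectors as rows and row reduce.
R2 ← R2 + (2)·R1: [0, -2, -20, 15]
R3 ← R3 + (16/3)·R1: [0, -74/3, -43, 38/3]
R4 ← R4 − (17/3)·R1: [0, 64/3, 40, -40/3]
R3 ← R3 − (37/3)·R2: [0, 0, 611/3, -517/3]
R4 ← R4 + (32/3)·R2: [0, 0, -520/3, 440/3]
R4 ← R4 + (40/47)·R3: [0, 0, 0, 0]
3 nonzero rows, so the 4 vectors span a space of dimension 3.
Since 3 < 4, the vectors are linearly dependent.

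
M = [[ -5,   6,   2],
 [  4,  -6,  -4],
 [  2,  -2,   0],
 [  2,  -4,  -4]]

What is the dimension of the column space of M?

Row reduce to echelon form.
R2 ← R2 + (4/5)·R1: [0, -6/5, -12/5]
R3 ← R3 + (2/5)·R1: [0, 2/5, 4/5]
R4 ← R4 + (2/5)·R1: [0, -8/5, -16/5]
R3 ← R3 + (1/3)·R2: [0, 0, 0]
R4 ← R4 − (4/3)·R2: [0, 0, 0]
Echelon form has 2 nonzero rows, so rank(M) = 2.
The column space has dimension equal to the rank: 2.

2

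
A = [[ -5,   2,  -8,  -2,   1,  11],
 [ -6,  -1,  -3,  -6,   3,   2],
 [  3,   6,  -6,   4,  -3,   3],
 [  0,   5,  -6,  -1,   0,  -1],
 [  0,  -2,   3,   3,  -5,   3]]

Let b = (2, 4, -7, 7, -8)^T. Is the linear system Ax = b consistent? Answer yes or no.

no

Row reduce the augmented matrix [A | b].
R2 ← R2 − (6/5)·R1: [0, -17/5, 33/5, -18/5, 9/5, -56/5, 8/5]
R3 ← R3 + (3/5)·R1: [0, 36/5, -54/5, 14/5, -12/5, 48/5, -29/5]
R3 ← R3 + (36/17)·R2: [0, 0, 54/17, -82/17, 24/17, -240/17, -41/17]
R4 ← R4 + (25/17)·R2: [0, 0, 63/17, -107/17, 45/17, -297/17, 159/17]
R5 ← R5 − (10/17)·R2: [0, 0, -15/17, 87/17, -103/17, 163/17, -152/17]
R4 ← R4 − (7/6)·R3: [0, 0, 0, -2/3, 1, -1, 73/6]
R5 ← R5 + (5/18)·R3: [0, 0, 0, 34/9, -17/3, 17/3, -173/18]
R5 ← R5 + (17/3)·R4: [0, 0, 0, 0, 0, 0, 178/3]
The echelon form has 5 nonzero rows; the last pivot sits in the augmented column, so rank(A) = 4 but rank([A|b]) = 5.
Since the ranks differ, the system is inconsistent.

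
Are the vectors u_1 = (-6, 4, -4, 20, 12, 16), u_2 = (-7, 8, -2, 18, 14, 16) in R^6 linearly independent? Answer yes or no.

Form the matrix with these vectors as rows and row reduce.
R2 ← R2 − (7/6)·R1: [0, 10/3, 8/3, -16/3, 0, -8/3]
2 nonzero rows, so the 2 vectors span a space of dimension 2.
Since 2 = 2, the vectors are linearly independent.

yes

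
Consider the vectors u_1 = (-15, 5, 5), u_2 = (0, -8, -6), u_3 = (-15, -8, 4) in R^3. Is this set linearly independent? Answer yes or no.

Form the matrix with these vectors as rows and row reduce.
R3 ← R3 − R1: [0, -13, -1]
R3 ← R3 − (13/8)·R2: [0, 0, 35/4]
3 nonzero rows, so the 3 vectors span a space of dimension 3.
Since 3 = 3, the vectors are linearly independent.

yes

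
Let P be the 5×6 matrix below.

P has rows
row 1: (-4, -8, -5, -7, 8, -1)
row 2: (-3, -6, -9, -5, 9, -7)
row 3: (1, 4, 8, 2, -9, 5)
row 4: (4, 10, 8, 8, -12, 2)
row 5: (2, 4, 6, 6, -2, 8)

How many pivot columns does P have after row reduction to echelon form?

Row reduce to echelon form.
R2 ← R2 − (3/4)·R1: [0, 0, -21/4, 1/4, 3, -25/4]
R3 ← R3 + (1/4)·R1: [0, 2, 27/4, 1/4, -7, 19/4]
R4 ← R4 + R1: [0, 2, 3, 1, -4, 1]
R5 ← R5 + (1/2)·R1: [0, 0, 7/2, 5/2, 2, 15/2]
Swap R2 ↔ R3
R4 ← R4 − R2: [0, 0, -15/4, 3/4, 3, -15/4]
R4 ← R4 − (5/7)·R3: [0, 0, 0, 4/7, 6/7, 5/7]
R5 ← R5 + (2/3)·R3: [0, 0, 0, 8/3, 4, 10/3]
R5 ← R5 − (14/3)·R4: [0, 0, 0, 0, 0, 0]
Echelon form has 4 nonzero rows, so rank(P) = 4.
Each nonzero row contributes one pivot column: 4 pivot columns.

4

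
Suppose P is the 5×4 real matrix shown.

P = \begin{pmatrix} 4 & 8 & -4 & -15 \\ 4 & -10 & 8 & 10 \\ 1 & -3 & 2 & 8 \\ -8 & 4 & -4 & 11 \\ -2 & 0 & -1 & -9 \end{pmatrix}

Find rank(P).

Row reduce to echelon form.
R2 ← R2 − R1: [0, -18, 12, 25]
R3 ← R3 − (1/4)·R1: [0, -5, 3, 47/4]
R4 ← R4 + (2)·R1: [0, 20, -12, -19]
R5 ← R5 + (1/2)·R1: [0, 4, -3, -33/2]
R3 ← R3 − (5/18)·R2: [0, 0, -1/3, 173/36]
R4 ← R4 + (10/9)·R2: [0, 0, 4/3, 79/9]
R5 ← R5 + (2/9)·R2: [0, 0, -1/3, -197/18]
R4 ← R4 + (4)·R3: [0, 0, 0, 28]
R5 ← R5 − R3: [0, 0, 0, -63/4]
R5 ← R5 + (9/16)·R4: [0, 0, 0, 0]
Echelon form has 4 nonzero rows, so rank(P) = 4.

4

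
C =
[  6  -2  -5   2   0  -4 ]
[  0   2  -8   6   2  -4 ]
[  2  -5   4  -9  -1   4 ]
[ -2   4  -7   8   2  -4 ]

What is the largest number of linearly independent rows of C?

3

Row reduce to echelon form.
R3 ← R3 − (1/3)·R1: [0, -13/3, 17/3, -29/3, -1, 16/3]
R4 ← R4 + (1/3)·R1: [0, 10/3, -26/3, 26/3, 2, -16/3]
R3 ← R3 + (13/6)·R2: [0, 0, -35/3, 10/3, 10/3, -10/3]
R4 ← R4 − (5/3)·R2: [0, 0, 14/3, -4/3, -4/3, 4/3]
R4 ← R4 + (2/5)·R3: [0, 0, 0, 0, 0, 0]
Echelon form has 3 nonzero rows, so rank(C) = 3.
The rank gives the maximum number of linearly independent rows: 3.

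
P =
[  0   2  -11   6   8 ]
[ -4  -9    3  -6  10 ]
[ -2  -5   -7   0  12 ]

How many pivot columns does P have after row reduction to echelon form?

Row reduce to echelon form.
Swap R1 ↔ R2
R3 ← R3 − (1/2)·R1: [0, -1/2, -17/2, 3, 7]
R3 ← R3 + (1/4)·R2: [0, 0, -45/4, 9/2, 9]
Echelon form has 3 nonzero rows, so rank(P) = 3.
Each nonzero row contributes one pivot column: 3 pivot columns.

3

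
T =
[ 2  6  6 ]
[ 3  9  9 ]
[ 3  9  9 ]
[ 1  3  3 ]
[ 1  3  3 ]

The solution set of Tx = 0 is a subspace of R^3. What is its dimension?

2

Row reduce to echelon form.
R2 ← R2 − (3/2)·R1: [0, 0, 0]
R3 ← R3 − (3/2)·R1: [0, 0, 0]
R4 ← R4 − (1/2)·R1: [0, 0, 0]
R5 ← R5 − (1/2)·R1: [0, 0, 0]
1 nonzero row, so rank(T) = 1.
T has 3 columns; by rank–nullity, nullity = 3 − 1 = 2.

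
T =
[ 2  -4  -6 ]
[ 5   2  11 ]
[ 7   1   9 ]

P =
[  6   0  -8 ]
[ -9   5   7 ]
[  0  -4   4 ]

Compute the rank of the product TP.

2

First compute TP:
[[ 48,   4, -68],
 [ 12, -34,  18],
 [ 33, -31, -13]]
Now row reduce the product.
R2 ← R2 − (1/4)·R1: [0, -35, 35]
R3 ← R3 − (11/16)·R1: [0, -135/4, 135/4]
R3 ← R3 − (27/28)·R2: [0, 0, 0]
2 nonzero rows, so rank(TP) = 2.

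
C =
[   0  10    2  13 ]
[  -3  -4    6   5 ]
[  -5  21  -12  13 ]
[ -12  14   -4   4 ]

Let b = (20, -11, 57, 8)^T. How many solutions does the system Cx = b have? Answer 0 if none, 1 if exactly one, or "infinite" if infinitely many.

Row reduce the augmented matrix [C | b].
Swap R1 ↔ R2
R3 ← R3 − (5/3)·R1: [0, 83/3, -22, 14/3, 226/3]
R4 ← R4 − (4)·R1: [0, 30, -28, -16, 52]
R3 ← R3 − (83/30)·R2: [0, 0, -413/15, -313/10, 20]
R4 ← R4 − (3)·R2: [0, 0, -34, -55, -8]
R4 ← R4 − (510/413)·R3: [0, 0, 0, -6752/413, -13504/413]
The echelon form has 4 nonzero rows, and every pivot lies in the first 4 columns, so rank(C) = rank([C|b]) = 4.
The system is consistent.
rank = 4 = number of unknowns, so the solution is unique.

1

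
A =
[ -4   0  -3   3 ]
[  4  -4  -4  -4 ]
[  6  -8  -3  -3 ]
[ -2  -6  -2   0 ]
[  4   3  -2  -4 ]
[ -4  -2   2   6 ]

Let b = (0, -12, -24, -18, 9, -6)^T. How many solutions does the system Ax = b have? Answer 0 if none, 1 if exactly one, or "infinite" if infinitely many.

Row reduce the augmented matrix [A | b].
R2 ← R2 + R1: [0, -4, -7, -1, -12]
R3 ← R3 + (3/2)·R1: [0, -8, -15/2, 3/2, -24]
R4 ← R4 − (1/2)·R1: [0, -6, -1/2, -3/2, -18]
R5 ← R5 + R1: [0, 3, -5, -1, 9]
R6 ← R6 − R1: [0, -2, 5, 3, -6]
R3 ← R3 − (2)·R2: [0, 0, 13/2, 7/2, 0]
R4 ← R4 − (3/2)·R2: [0, 0, 10, 0, 0]
R5 ← R5 + (3/4)·R2: [0, 0, -41/4, -7/4, 0]
R6 ← R6 − (1/2)·R2: [0, 0, 17/2, 7/2, 0]
R4 ← R4 − (20/13)·R3: [0, 0, 0, -70/13, 0]
R5 ← R5 + (41/26)·R3: [0, 0, 0, 49/13, 0]
R6 ← R6 − (17/13)·R3: [0, 0, 0, -14/13, 0]
R5 ← R5 + (7/10)·R4: [0, 0, 0, 0, 0]
R6 ← R6 − (1/5)·R4: [0, 0, 0, 0, 0]
The echelon form has 4 nonzero rows, and every pivot lies in the first 4 columns, so rank(A) = rank([A|b]) = 4.
The system is consistent.
rank = 4 = number of unknowns, so the solution is unique.

1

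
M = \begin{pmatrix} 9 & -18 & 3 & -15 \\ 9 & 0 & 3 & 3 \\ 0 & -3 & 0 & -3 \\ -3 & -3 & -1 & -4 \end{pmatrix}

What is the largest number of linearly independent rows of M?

Row reduce to echelon form.
R2 ← R2 − R1: [0, 18, 0, 18]
R4 ← R4 + (1/3)·R1: [0, -9, 0, -9]
R3 ← R3 + (1/6)·R2: [0, 0, 0, 0]
R4 ← R4 + (1/2)·R2: [0, 0, 0, 0]
Echelon form has 2 nonzero rows, so rank(M) = 2.
The rank gives the maximum number of linearly independent rows: 2.

2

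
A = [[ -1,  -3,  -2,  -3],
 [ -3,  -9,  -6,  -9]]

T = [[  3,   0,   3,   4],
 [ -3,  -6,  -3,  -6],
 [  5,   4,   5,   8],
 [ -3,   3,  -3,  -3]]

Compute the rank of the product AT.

First compute AT:
[[  5,   1,   5,   7],
 [ 15,   3,  15,  21]]
Now row reduce the product.
R2 ← R2 − (3)·R1: [0, 0, 0, 0]
1 nonzero row, so rank(AT) = 1.

1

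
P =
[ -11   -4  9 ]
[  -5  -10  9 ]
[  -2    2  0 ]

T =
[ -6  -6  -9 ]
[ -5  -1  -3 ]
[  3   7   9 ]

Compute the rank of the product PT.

First compute PT:
[[113, 133, 192],
 [107, 103, 156],
 [  2,  10,  12]]
Now row reduce the product.
R2 ← R2 − (107/113)·R1: [0, -2592/113, -2916/113]
R3 ← R3 − (2/113)·R1: [0, 864/113, 972/113]
R3 ← R3 + (1/3)·R2: [0, 0, 0]
2 nonzero rows, so rank(PT) = 2.

2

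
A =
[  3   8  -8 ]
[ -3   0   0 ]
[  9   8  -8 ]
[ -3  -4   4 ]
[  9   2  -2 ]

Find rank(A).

2

Row reduce to echelon form.
R2 ← R2 + R1: [0, 8, -8]
R3 ← R3 − (3)·R1: [0, -16, 16]
R4 ← R4 + R1: [0, 4, -4]
R5 ← R5 − (3)·R1: [0, -22, 22]
R3 ← R3 + (2)·R2: [0, 0, 0]
R4 ← R4 − (1/2)·R2: [0, 0, 0]
R5 ← R5 + (11/4)·R2: [0, 0, 0]
Echelon form has 2 nonzero rows, so rank(A) = 2.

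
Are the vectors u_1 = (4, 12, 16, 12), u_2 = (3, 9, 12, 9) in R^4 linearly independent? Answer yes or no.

no

Form the matrix with these vectors as rows and row reduce.
R2 ← R2 − (3/4)·R1: [0, 0, 0, 0]
1 nonzero row, so the 2 vectors span a space of dimension 1.
Since 1 < 2, the vectors are linearly dependent.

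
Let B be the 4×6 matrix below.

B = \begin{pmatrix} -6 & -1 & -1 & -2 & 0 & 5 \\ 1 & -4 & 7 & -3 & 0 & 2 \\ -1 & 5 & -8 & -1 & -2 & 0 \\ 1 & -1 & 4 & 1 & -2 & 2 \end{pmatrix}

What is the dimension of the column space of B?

4

Row reduce to echelon form.
R2 ← R2 + (1/6)·R1: [0, -25/6, 41/6, -10/3, 0, 17/6]
R3 ← R3 − (1/6)·R1: [0, 31/6, -47/6, -2/3, -2, -5/6]
R4 ← R4 + (1/6)·R1: [0, -7/6, 23/6, 2/3, -2, 17/6]
R3 ← R3 + (31/25)·R2: [0, 0, 16/25, -24/5, -2, 67/25]
R4 ← R4 − (7/25)·R2: [0, 0, 48/25, 8/5, -2, 51/25]
R4 ← R4 − (3)·R3: [0, 0, 0, 16, 4, -6]
Echelon form has 4 nonzero rows, so rank(B) = 4.
The column space has dimension equal to the rank: 4.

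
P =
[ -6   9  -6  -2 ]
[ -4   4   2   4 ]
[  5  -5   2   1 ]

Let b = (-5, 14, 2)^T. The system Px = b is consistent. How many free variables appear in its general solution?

Row reduce the augmented matrix [P | b].
R2 ← R2 − (2/3)·R1: [0, -2, 6, 16/3, 52/3]
R3 ← R3 + (5/6)·R1: [0, 5/2, -3, -2/3, -13/6]
R3 ← R3 + (5/4)·R2: [0, 0, 9/2, 6, 39/2]
The echelon form has 3 nonzero rows, and every pivot lies in the first 4 columns, so rank(P) = rank([P|b]) = 3.
The system is consistent.
Free variables = (unknowns) − (rank) = 4 − 3 = 1.

1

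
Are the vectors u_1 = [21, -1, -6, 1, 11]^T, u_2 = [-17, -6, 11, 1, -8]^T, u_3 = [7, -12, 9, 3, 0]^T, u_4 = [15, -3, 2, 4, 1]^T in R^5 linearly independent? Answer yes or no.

yes

Form the matrix with these vectors as rows and row reduce.
R2 ← R2 + (17/21)·R1: [0, -143/21, 43/7, 38/21, 19/21]
R3 ← R3 − (1/3)·R1: [0, -35/3, 11, 8/3, -11/3]
R4 ← R4 − (5/7)·R1: [0, -16/7, 44/7, 23/7, -48/7]
R3 ← R3 − (245/143)·R2: [0, 0, 68/143, -62/143, -746/143]
R4 ← R4 − (48/143)·R2: [0, 0, 604/143, 383/143, -1024/143]
R4 ← R4 − (151/17)·R3: [0, 0, 0, 111/17, 666/17]
4 nonzero rows, so the 4 vectors span a space of dimension 4.
Since 4 = 4, the vectors are linearly independent.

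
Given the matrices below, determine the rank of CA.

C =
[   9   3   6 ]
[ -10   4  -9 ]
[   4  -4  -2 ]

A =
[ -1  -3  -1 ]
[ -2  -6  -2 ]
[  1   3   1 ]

First compute CA:
[[ -9, -27,  -9],
 [ -7, -21,  -7],
 [  2,   6,   2]]
Now row reduce the product.
R2 ← R2 − (7/9)·R1: [0, 0, 0]
R3 ← R3 + (2/9)·R1: [0, 0, 0]
1 nonzero row, so rank(CA) = 1.

1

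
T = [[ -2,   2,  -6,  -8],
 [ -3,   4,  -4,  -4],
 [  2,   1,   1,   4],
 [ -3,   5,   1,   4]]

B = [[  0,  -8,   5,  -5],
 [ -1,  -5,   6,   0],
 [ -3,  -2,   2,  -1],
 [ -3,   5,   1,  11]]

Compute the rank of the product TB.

3

First compute TB:
[[ 40, -22, -18, -72],
 [ 20,  -8,  -3, -25],
 [-16,  -3,  22,  33],
 [-20,  17,  21,  58]]
Now row reduce the product.
R2 ← R2 − (1/2)·R1: [0, 3, 6, 11]
R3 ← R3 + (2/5)·R1: [0, -59/5, 74/5, 21/5]
R4 ← R4 + (1/2)·R1: [0, 6, 12, 22]
R3 ← R3 + (59/15)·R2: [0, 0, 192/5, 712/15]
R4 ← R4 − (2)·R2: [0, 0, 0, 0]
3 nonzero rows, so rank(TB) = 3.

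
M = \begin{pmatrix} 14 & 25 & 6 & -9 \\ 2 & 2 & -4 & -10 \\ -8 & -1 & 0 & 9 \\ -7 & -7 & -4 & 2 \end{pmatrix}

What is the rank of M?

4

Row reduce to echelon form.
R2 ← R2 − (1/7)·R1: [0, -11/7, -34/7, -61/7]
R3 ← R3 + (4/7)·R1: [0, 93/7, 24/7, 27/7]
R4 ← R4 + (1/2)·R1: [0, 11/2, -1, -5/2]
R3 ← R3 + (93/11)·R2: [0, 0, -414/11, -768/11]
R4 ← R4 + (7/2)·R2: [0, 0, -18, -33]
R4 ← R4 − (11/23)·R3: [0, 0, 0, 9/23]
Echelon form has 4 nonzero rows, so rank(M) = 4.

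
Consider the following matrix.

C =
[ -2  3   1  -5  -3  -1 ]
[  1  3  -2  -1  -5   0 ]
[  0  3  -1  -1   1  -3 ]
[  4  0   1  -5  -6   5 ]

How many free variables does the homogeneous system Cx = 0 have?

Row reduce to echelon form.
R2 ← R2 + (1/2)·R1: [0, 9/2, -3/2, -7/2, -13/2, -1/2]
R4 ← R4 + (2)·R1: [0, 6, 3, -15, -12, 3]
R3 ← R3 − (2/3)·R2: [0, 0, 0, 4/3, 16/3, -8/3]
R4 ← R4 − (4/3)·R2: [0, 0, 5, -31/3, -10/3, 11/3]
Swap R3 ↔ R4
4 nonzero rows, so rank(C) = 4.
C has 6 columns; by rank–nullity, nullity = 6 − 4 = 2.

2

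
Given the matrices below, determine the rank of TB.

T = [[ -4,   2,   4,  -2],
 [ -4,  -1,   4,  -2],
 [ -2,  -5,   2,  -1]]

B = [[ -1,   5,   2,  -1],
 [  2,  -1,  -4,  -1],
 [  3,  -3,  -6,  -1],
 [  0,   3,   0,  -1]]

2

First compute TB:
[[ 20, -40, -40,   0],
 [ 14, -37, -28,   3],
 [ -2, -14,   4,   6]]
Now row reduce the product.
R2 ← R2 − (7/10)·R1: [0, -9, 0, 3]
R3 ← R3 + (1/10)·R1: [0, -18, 0, 6]
R3 ← R3 − (2)·R2: [0, 0, 0, 0]
2 nonzero rows, so rank(TB) = 2.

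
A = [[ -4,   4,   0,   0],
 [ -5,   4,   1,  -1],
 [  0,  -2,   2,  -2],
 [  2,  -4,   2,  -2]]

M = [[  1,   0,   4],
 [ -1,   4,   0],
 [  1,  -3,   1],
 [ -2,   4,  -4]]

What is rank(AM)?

First compute AM:
[[ -8,  16, -16],
 [ -6,   9, -15],
 [  8, -22,  10],
 [ 12, -30,  18]]
Now row reduce the product.
R2 ← R2 − (3/4)·R1: [0, -3, -3]
R3 ← R3 + R1: [0, -6, -6]
R4 ← R4 + (3/2)·R1: [0, -6, -6]
R3 ← R3 − (2)·R2: [0, 0, 0]
R4 ← R4 − (2)·R2: [0, 0, 0]
2 nonzero rows, so rank(AM) = 2.

2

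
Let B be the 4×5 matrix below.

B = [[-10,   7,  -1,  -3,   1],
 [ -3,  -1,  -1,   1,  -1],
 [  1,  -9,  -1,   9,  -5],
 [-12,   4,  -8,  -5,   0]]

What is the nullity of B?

1

Row reduce to echelon form.
R2 ← R2 − (3/10)·R1: [0, -31/10, -7/10, 19/10, -13/10]
R3 ← R3 + (1/10)·R1: [0, -83/10, -11/10, 87/10, -49/10]
R4 ← R4 − (6/5)·R1: [0, -22/5, -34/5, -7/5, -6/5]
R3 ← R3 − (83/31)·R2: [0, 0, 24/31, 112/31, -44/31]
R4 ← R4 − (44/31)·R2: [0, 0, -180/31, -127/31, 20/31]
R4 ← R4 + (15/2)·R3: [0, 0, 0, 23, -10]
4 nonzero rows, so rank(B) = 4.
B has 5 columns; by rank–nullity, nullity = 5 − 4 = 1.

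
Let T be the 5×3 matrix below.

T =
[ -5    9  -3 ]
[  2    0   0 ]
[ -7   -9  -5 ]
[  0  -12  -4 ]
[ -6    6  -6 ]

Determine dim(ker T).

0

Row reduce to echelon form.
R2 ← R2 + (2/5)·R1: [0, 18/5, -6/5]
R3 ← R3 − (7/5)·R1: [0, -108/5, -4/5]
R5 ← R5 − (6/5)·R1: [0, -24/5, -12/5]
R3 ← R3 + (6)·R2: [0, 0, -8]
R4 ← R4 + (10/3)·R2: [0, 0, -8]
R5 ← R5 + (4/3)·R2: [0, 0, -4]
R4 ← R4 − R3: [0, 0, 0]
R5 ← R5 − (1/2)·R3: [0, 0, 0]
3 nonzero rows, so rank(T) = 3.
T has 3 columns; by rank–nullity, nullity = 3 − 3 = 0.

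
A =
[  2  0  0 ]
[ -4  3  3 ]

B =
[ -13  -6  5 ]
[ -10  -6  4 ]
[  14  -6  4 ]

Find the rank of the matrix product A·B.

First compute AB:
[[-26, -12,  10],
 [ 64, -12,   4]]
Now row reduce the product.
R2 ← R2 + (32/13)·R1: [0, -540/13, 372/13]
2 nonzero rows, so rank(AB) = 2.

2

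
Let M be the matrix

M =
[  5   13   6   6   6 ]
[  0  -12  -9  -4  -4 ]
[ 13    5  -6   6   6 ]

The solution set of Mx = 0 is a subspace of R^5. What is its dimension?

3

Row reduce to echelon form.
R3 ← R3 − (13/5)·R1: [0, -144/5, -108/5, -48/5, -48/5]
R3 ← R3 − (12/5)·R2: [0, 0, 0, 0, 0]
2 nonzero rows, so rank(M) = 2.
M has 5 columns; by rank–nullity, nullity = 5 − 2 = 3.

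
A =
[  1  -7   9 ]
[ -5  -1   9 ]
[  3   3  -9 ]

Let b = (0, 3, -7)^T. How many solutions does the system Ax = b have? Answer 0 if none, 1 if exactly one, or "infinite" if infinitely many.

Row reduce the augmented matrix [A | b].
R2 ← R2 + (5)·R1: [0, -36, 54, 3]
R3 ← R3 − (3)·R1: [0, 24, -36, -7]
R3 ← R3 + (2/3)·R2: [0, 0, 0, -5]
The echelon form has 3 nonzero rows; the last pivot sits in the augmented column, so rank(A) = 2 but rank([A|b]) = 3.
Since the ranks differ, the system is inconsistent.
It has no solutions.

0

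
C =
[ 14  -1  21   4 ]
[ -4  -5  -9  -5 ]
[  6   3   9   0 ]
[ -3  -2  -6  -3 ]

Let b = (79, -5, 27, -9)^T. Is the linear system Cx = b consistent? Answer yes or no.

Row reduce the augmented matrix [C | b].
R2 ← R2 + (2/7)·R1: [0, -37/7, -3, -27/7, 123/7]
R3 ← R3 − (3/7)·R1: [0, 24/7, 0, -12/7, -48/7]
R4 ← R4 + (3/14)·R1: [0, -31/14, -3/2, -15/7, 111/14]
R3 ← R3 + (24/37)·R2: [0, 0, -72/37, -156/37, 168/37]
R4 ← R4 − (31/74)·R2: [0, 0, -9/37, -39/74, 21/37]
R4 ← R4 − (1/8)·R3: [0, 0, 0, 0, 0]
The echelon form has 3 nonzero rows, and every pivot lies in the first 4 columns, so rank(C) = rank([C|b]) = 3.
The system is consistent.

yes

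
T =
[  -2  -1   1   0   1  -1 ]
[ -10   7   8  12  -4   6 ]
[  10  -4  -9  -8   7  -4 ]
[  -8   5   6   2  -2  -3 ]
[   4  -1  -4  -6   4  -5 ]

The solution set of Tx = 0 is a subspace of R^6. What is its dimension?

2

Row reduce to echelon form.
R2 ← R2 − (5)·R1: [0, 12, 3, 12, -9, 11]
R3 ← R3 + (5)·R1: [0, -9, -4, -8, 12, -9]
R4 ← R4 − (4)·R1: [0, 9, 2, 2, -6, 1]
R5 ← R5 + (2)·R1: [0, -3, -2, -6, 6, -7]
R3 ← R3 + (3/4)·R2: [0, 0, -7/4, 1, 21/4, -3/4]
R4 ← R4 − (3/4)·R2: [0, 0, -1/4, -7, 3/4, -29/4]
R5 ← R5 + (1/4)·R2: [0, 0, -5/4, -3, 15/4, -17/4]
R4 ← R4 − (1/7)·R3: [0, 0, 0, -50/7, 0, -50/7]
R5 ← R5 − (5/7)·R3: [0, 0, 0, -26/7, 0, -26/7]
R5 ← R5 − (13/25)·R4: [0, 0, 0, 0, 0, 0]
4 nonzero rows, so rank(T) = 4.
T has 6 columns; by rank–nullity, nullity = 6 − 4 = 2.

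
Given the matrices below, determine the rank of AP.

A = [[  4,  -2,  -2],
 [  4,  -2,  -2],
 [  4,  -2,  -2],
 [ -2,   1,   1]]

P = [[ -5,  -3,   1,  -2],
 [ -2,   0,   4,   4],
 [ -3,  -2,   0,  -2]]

1

First compute AP:
[[-10,  -8,  -4, -12],
 [-10,  -8,  -4, -12],
 [-10,  -8,  -4, -12],
 [  5,   4,   2,   6]]
Now row reduce the product.
R2 ← R2 − R1: [0, 0, 0, 0]
R3 ← R3 − R1: [0, 0, 0, 0]
R4 ← R4 + (1/2)·R1: [0, 0, 0, 0]
1 nonzero row, so rank(AP) = 1.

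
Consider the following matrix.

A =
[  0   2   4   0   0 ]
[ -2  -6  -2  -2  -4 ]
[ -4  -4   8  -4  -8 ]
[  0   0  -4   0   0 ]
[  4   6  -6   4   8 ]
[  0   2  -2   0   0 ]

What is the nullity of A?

2

Row reduce to echelon form.
Swap R1 ↔ R2
R3 ← R3 − (2)·R1: [0, 8, 12, 0, 0]
R5 ← R5 + (2)·R1: [0, -6, -10, 0, 0]
R3 ← R3 − (4)·R2: [0, 0, -4, 0, 0]
R5 ← R5 + (3)·R2: [0, 0, 2, 0, 0]
R6 ← R6 − R2: [0, 0, -6, 0, 0]
R4 ← R4 − R3: [0, 0, 0, 0, 0]
R5 ← R5 + (1/2)·R3: [0, 0, 0, 0, 0]
R6 ← R6 − (3/2)·R3: [0, 0, 0, 0, 0]
3 nonzero rows, so rank(A) = 3.
A has 5 columns; by rank–nullity, nullity = 5 − 3 = 2.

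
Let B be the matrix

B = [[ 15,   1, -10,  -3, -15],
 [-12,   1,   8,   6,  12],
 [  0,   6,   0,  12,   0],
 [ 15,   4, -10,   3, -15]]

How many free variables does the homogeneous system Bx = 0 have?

Row reduce to echelon form.
R2 ← R2 + (4/5)·R1: [0, 9/5, 0, 18/5, 0]
R4 ← R4 − R1: [0, 3, 0, 6, 0]
R3 ← R3 − (10/3)·R2: [0, 0, 0, 0, 0]
R4 ← R4 − (5/3)·R2: [0, 0, 0, 0, 0]
2 nonzero rows, so rank(B) = 2.
B has 5 columns; by rank–nullity, nullity = 5 − 2 = 3.

3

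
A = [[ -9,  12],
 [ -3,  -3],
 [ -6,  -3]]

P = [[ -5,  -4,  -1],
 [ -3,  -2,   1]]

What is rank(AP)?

First compute AP:
[[  9,  12,  21],
 [ 24,  18,   0],
 [ 39,  30,   3]]
Now row reduce the product.
R2 ← R2 − (8/3)·R1: [0, -14, -56]
R3 ← R3 − (13/3)·R1: [0, -22, -88]
R3 ← R3 − (11/7)·R2: [0, 0, 0]
2 nonzero rows, so rank(AP) = 2.

2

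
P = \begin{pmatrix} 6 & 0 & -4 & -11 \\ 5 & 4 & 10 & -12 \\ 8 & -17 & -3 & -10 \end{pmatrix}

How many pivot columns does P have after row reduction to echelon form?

Row reduce to echelon form.
R2 ← R2 − (5/6)·R1: [0, 4, 40/3, -17/6]
R3 ← R3 − (4/3)·R1: [0, -17, 7/3, 14/3]
R3 ← R3 + (17/4)·R2: [0, 0, 59, -59/8]
Echelon form has 3 nonzero rows, so rank(P) = 3.
Each nonzero row contributes one pivot column: 3 pivot columns.

3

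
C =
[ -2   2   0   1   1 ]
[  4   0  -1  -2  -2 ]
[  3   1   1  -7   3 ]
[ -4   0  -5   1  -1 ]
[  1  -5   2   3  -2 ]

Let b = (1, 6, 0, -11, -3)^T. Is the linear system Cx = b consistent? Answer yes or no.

Row reduce the augmented matrix [C | b].
R2 ← R2 + (2)·R1: [0, 4, -1, 0, 0, 8]
R3 ← R3 + (3/2)·R1: [0, 4, 1, -11/2, 9/2, 3/2]
R4 ← R4 − (2)·R1: [0, -4, -5, -1, -3, -13]
R5 ← R5 + (1/2)·R1: [0, -4, 2, 7/2, -3/2, -5/2]
R3 ← R3 − R2: [0, 0, 2, -11/2, 9/2, -13/2]
R4 ← R4 + R2: [0, 0, -6, -1, -3, -5]
R5 ← R5 + R2: [0, 0, 1, 7/2, -3/2, 11/2]
R4 ← R4 + (3)·R3: [0, 0, 0, -35/2, 21/2, -49/2]
R5 ← R5 − (1/2)·R3: [0, 0, 0, 25/4, -15/4, 35/4]
R5 ← R5 + (5/14)·R4: [0, 0, 0, 0, 0, 0]
The echelon form has 4 nonzero rows, and every pivot lies in the first 5 columns, so rank(C) = rank([C|b]) = 4.
The system is consistent.

yes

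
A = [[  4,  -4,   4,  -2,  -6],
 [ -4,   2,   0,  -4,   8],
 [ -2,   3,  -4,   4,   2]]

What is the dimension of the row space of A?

2

Row reduce to echelon form.
R2 ← R2 + R1: [0, -2, 4, -6, 2]
R3 ← R3 + (1/2)·R1: [0, 1, -2, 3, -1]
R3 ← R3 + (1/2)·R2: [0, 0, 0, 0, 0]
Echelon form has 2 nonzero rows, so rank(A) = 2.
The row space has dimension equal to the rank: 2.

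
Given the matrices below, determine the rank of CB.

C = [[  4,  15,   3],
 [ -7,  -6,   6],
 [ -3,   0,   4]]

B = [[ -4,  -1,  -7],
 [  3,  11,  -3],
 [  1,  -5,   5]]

First compute CB:
[[ 32, 146, -58],
 [ 16, -89,  97],
 [ 16, -17,  41]]
Now row reduce the product.
R2 ← R2 − (1/2)·R1: [0, -162, 126]
R3 ← R3 − (1/2)·R1: [0, -90, 70]
R3 ← R3 − (5/9)·R2: [0, 0, 0]
2 nonzero rows, so rank(CB) = 2.

2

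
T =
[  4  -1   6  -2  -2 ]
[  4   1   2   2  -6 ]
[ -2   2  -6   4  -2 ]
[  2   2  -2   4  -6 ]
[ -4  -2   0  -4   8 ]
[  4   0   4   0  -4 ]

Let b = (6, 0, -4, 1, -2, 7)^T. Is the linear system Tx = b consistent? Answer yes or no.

no

Row reduce the augmented matrix [T | b].
R2 ← R2 − R1: [0, 2, -4, 4, -4, -6]
R3 ← R3 + (1/2)·R1: [0, 3/2, -3, 3, -3, -1]
R4 ← R4 − (1/2)·R1: [0, 5/2, -5, 5, -5, -2]
R5 ← R5 + R1: [0, -3, 6, -6, 6, 4]
R6 ← R6 − R1: [0, 1, -2, 2, -2, 1]
R3 ← R3 − (3/4)·R2: [0, 0, 0, 0, 0, 7/2]
R4 ← R4 − (5/4)·R2: [0, 0, 0, 0, 0, 11/2]
R5 ← R5 + (3/2)·R2: [0, 0, 0, 0, 0, -5]
R6 ← R6 − (1/2)·R2: [0, 0, 0, 0, 0, 4]
R4 ← R4 − (11/7)·R3: [0, 0, 0, 0, 0, 0]
R5 ← R5 + (10/7)·R3: [0, 0, 0, 0, 0, 0]
R6 ← R6 − (8/7)·R3: [0, 0, 0, 0, 0, 0]
The echelon form has 3 nonzero rows; the last pivot sits in the augmented column, so rank(T) = 2 but rank([T|b]) = 3.
Since the ranks differ, the system is inconsistent.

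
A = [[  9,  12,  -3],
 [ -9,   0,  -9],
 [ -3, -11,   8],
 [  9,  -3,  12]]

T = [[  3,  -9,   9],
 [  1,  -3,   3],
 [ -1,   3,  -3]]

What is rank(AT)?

1

First compute AT:
[[ 42, -126, 126],
 [-18,  54, -54],
 [-28,  84, -84],
 [ 12, -36,  36]]
Now row reduce the product.
R2 ← R2 + (3/7)·R1: [0, 0, 0]
R3 ← R3 + (2/3)·R1: [0, 0, 0]
R4 ← R4 − (2/7)·R1: [0, 0, 0]
1 nonzero row, so rank(AT) = 1.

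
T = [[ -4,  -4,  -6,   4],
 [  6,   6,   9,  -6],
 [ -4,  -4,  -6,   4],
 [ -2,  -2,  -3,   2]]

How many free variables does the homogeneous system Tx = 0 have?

Row reduce to echelon form.
R2 ← R2 + (3/2)·R1: [0, 0, 0, 0]
R3 ← R3 − R1: [0, 0, 0, 0]
R4 ← R4 − (1/2)·R1: [0, 0, 0, 0]
1 nonzero row, so rank(T) = 1.
T has 4 columns; by rank–nullity, nullity = 4 − 1 = 3.

3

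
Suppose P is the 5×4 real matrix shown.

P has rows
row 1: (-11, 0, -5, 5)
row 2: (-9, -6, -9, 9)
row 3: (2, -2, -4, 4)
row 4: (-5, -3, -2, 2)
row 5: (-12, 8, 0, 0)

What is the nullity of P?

Row reduce to echelon form.
R2 ← R2 − (9/11)·R1: [0, -6, -54/11, 54/11]
R3 ← R3 + (2/11)·R1: [0, -2, -54/11, 54/11]
R4 ← R4 − (5/11)·R1: [0, -3, 3/11, -3/11]
R5 ← R5 − (12/11)·R1: [0, 8, 60/11, -60/11]
R3 ← R3 − (1/3)·R2: [0, 0, -36/11, 36/11]
R4 ← R4 − (1/2)·R2: [0, 0, 30/11, -30/11]
R5 ← R5 + (4/3)·R2: [0, 0, -12/11, 12/11]
R4 ← R4 + (5/6)·R3: [0, 0, 0, 0]
R5 ← R5 − (1/3)·R3: [0, 0, 0, 0]
3 nonzero rows, so rank(P) = 3.
P has 4 columns; by rank–nullity, nullity = 4 − 3 = 1.

1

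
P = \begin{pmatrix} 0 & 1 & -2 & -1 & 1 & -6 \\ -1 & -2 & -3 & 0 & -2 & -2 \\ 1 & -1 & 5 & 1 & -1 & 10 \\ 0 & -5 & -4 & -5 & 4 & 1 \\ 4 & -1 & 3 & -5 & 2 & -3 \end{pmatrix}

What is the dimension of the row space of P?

Row reduce to echelon form.
Swap R1 ↔ R2
R3 ← R3 + R1: [0, -3, 2, 1, -3, 8]
R5 ← R5 + (4)·R1: [0, -9, -9, -5, -6, -11]
R3 ← R3 + (3)·R2: [0, 0, -4, -2, 0, -10]
R4 ← R4 + (5)·R2: [0, 0, -14, -10, 9, -29]
R5 ← R5 + (9)·R2: [0, 0, -27, -14, 3, -65]
R4 ← R4 − (7/2)·R3: [0, 0, 0, -3, 9, 6]
R5 ← R5 − (27/4)·R3: [0, 0, 0, -1/2, 3, 5/2]
R5 ← R5 − (1/6)·R4: [0, 0, 0, 0, 3/2, 3/2]
Echelon form has 5 nonzero rows, so rank(P) = 5.
The row space has dimension equal to the rank: 5.

5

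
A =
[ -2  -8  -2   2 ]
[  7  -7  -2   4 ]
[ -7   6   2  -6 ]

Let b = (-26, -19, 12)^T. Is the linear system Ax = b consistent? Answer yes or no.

Row reduce the augmented matrix [A | b].
R2 ← R2 + (7/2)·R1: [0, -35, -9, 11, -110]
R3 ← R3 − (7/2)·R1: [0, 34, 9, -13, 103]
R3 ← R3 + (34/35)·R2: [0, 0, 9/35, -81/35, -27/7]
The echelon form has 3 nonzero rows, and every pivot lies in the first 4 columns, so rank(A) = rank([A|b]) = 3.
The system is consistent.

yes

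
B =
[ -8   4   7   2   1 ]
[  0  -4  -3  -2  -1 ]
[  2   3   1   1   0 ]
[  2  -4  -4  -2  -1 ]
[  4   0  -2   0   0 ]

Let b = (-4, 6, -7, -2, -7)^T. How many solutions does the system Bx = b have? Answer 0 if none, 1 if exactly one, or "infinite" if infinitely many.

0

Row reduce the augmented matrix [B | b].
R3 ← R3 + (1/4)·R1: [0, 4, 11/4, 3/2, 1/4, -8]
R4 ← R4 + (1/4)·R1: [0, -3, -9/4, -3/2, -3/4, -3]
R5 ← R5 + (1/2)·R1: [0, 2, 3/2, 1, 1/2, -9]
R3 ← R3 + R2: [0, 0, -1/4, -1/2, -3/4, -2]
R4 ← R4 − (3/4)·R2: [0, 0, 0, 0, 0, -15/2]
R5 ← R5 + (1/2)·R2: [0, 0, 0, 0, 0, -6]
R5 ← R5 − (4/5)·R4: [0, 0, 0, 0, 0, 0]
The echelon form has 4 nonzero rows; the last pivot sits in the augmented column, so rank(B) = 3 but rank([B|b]) = 4.
Since the ranks differ, the system is inconsistent.
It has no solutions.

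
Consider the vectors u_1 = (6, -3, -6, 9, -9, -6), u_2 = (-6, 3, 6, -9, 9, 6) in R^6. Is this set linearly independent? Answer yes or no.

Form the matrix with these vectors as rows and row reduce.
R2 ← R2 + R1: [0, 0, 0, 0, 0, 0]
1 nonzero row, so the 2 vectors span a space of dimension 1.
Since 1 < 2, the vectors are linearly dependent.

no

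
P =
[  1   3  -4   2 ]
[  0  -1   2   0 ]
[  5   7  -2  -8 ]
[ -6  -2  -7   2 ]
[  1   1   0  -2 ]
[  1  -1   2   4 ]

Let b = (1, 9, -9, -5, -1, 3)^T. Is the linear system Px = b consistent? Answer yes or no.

no

Row reduce the augmented matrix [P | b].
R3 ← R3 − (5)·R1: [0, -8, 18, -18, -14]
R4 ← R4 + (6)·R1: [0, 16, -31, 14, 1]
R5 ← R5 − R1: [0, -2, 4, -4, -2]
R6 ← R6 − R1: [0, -4, 6, 2, 2]
R3 ← R3 − (8)·R2: [0, 0, 2, -18, -86]
R4 ← R4 + (16)·R2: [0, 0, 1, 14, 145]
R5 ← R5 − (2)·R2: [0, 0, 0, -4, -20]
R6 ← R6 − (4)·R2: [0, 0, -2, 2, -34]
R4 ← R4 − (1/2)·R3: [0, 0, 0, 23, 188]
R6 ← R6 + R3: [0, 0, 0, -16, -120]
R5 ← R5 + (4/23)·R4: [0, 0, 0, 0, 292/23]
R6 ← R6 + (16/23)·R4: [0, 0, 0, 0, 248/23]
R6 ← R6 − (62/73)·R5: [0, 0, 0, 0, 0]
The echelon form has 5 nonzero rows; the last pivot sits in the augmented column, so rank(P) = 4 but rank([P|b]) = 5.
Since the ranks differ, the system is inconsistent.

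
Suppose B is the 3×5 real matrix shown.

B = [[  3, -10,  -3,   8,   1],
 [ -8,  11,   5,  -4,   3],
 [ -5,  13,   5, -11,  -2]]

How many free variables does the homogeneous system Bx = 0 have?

Row reduce to echelon form.
R2 ← R2 + (8/3)·R1: [0, -47/3, -3, 52/3, 17/3]
R3 ← R3 + (5/3)·R1: [0, -11/3, 0, 7/3, -1/3]
R3 ← R3 − (11/47)·R2: [0, 0, 33/47, -81/47, -78/47]
3 nonzero rows, so rank(B) = 3.
B has 5 columns; by rank–nullity, nullity = 5 − 3 = 2.

2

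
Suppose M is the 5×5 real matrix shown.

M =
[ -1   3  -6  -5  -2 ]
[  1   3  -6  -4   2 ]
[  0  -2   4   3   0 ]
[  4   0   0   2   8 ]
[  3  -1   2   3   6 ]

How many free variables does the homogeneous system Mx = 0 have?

Row reduce to echelon form.
R2 ← R2 + R1: [0, 6, -12, -9, 0]
R4 ← R4 + (4)·R1: [0, 12, -24, -18, 0]
R5 ← R5 + (3)·R1: [0, 8, -16, -12, 0]
R3 ← R3 + (1/3)·R2: [0, 0, 0, 0, 0]
R4 ← R4 − (2)·R2: [0, 0, 0, 0, 0]
R5 ← R5 − (4/3)·R2: [0, 0, 0, 0, 0]
2 nonzero rows, so rank(M) = 2.
M has 5 columns; by rank–nullity, nullity = 5 − 2 = 3.

3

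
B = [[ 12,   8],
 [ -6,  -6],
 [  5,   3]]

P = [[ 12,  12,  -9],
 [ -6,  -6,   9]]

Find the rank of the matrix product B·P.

2

First compute BP:
[[ 96,  96, -36],
 [-36, -36,   0],
 [ 42,  42, -18]]
Now row reduce the product.
R2 ← R2 + (3/8)·R1: [0, 0, -27/2]
R3 ← R3 − (7/16)·R1: [0, 0, -9/4]
R3 ← R3 − (1/6)·R2: [0, 0, 0]
2 nonzero rows, so rank(BP) = 2.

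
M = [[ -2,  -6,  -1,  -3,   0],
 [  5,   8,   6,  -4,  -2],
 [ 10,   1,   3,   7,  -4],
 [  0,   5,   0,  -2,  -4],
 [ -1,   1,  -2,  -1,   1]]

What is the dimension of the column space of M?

Row reduce to echelon form.
R2 ← R2 + (5/2)·R1: [0, -7, 7/2, -23/2, -2]
R3 ← R3 + (5)·R1: [0, -29, -2, -8, -4]
R5 ← R5 − (1/2)·R1: [0, 4, -3/2, 1/2, 1]
R3 ← R3 − (29/7)·R2: [0, 0, -33/2, 555/14, 30/7]
R4 ← R4 + (5/7)·R2: [0, 0, 5/2, -143/14, -38/7]
R5 ← R5 + (4/7)·R2: [0, 0, 1/2, -85/14, -1/7]
R4 ← R4 + (5/33)·R3: [0, 0, 0, -324/77, -368/77]
R5 ← R5 + (1/33)·R3: [0, 0, 0, -375/77, -1/77]
R5 ← R5 − (125/108)·R4: [0, 0, 0, 0, 149/27]
Echelon form has 5 nonzero rows, so rank(M) = 5.
The column space has dimension equal to the rank: 5.

5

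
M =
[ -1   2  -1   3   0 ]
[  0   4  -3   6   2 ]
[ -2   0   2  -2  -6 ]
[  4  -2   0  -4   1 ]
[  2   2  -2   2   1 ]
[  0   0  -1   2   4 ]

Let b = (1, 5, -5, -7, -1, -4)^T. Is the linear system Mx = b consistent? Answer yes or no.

no

Row reduce the augmented matrix [M | b].
R3 ← R3 − (2)·R1: [0, -4, 4, -8, -6, -7]
R4 ← R4 + (4)·R1: [0, 6, -4, 8, 1, -3]
R5 ← R5 + (2)·R1: [0, 6, -4, 8, 1, 1]
R3 ← R3 + R2: [0, 0, 1, -2, -4, -2]
R4 ← R4 − (3/2)·R2: [0, 0, 1/2, -1, -2, -21/2]
R5 ← R5 − (3/2)·R2: [0, 0, 1/2, -1, -2, -13/2]
R4 ← R4 − (1/2)·R3: [0, 0, 0, 0, 0, -19/2]
R5 ← R5 − (1/2)·R3: [0, 0, 0, 0, 0, -11/2]
R6 ← R6 + R3: [0, 0, 0, 0, 0, -6]
R5 ← R5 − (11/19)·R4: [0, 0, 0, 0, 0, 0]
R6 ← R6 − (12/19)·R4: [0, 0, 0, 0, 0, 0]
The echelon form has 4 nonzero rows; the last pivot sits in the augmented column, so rank(M) = 3 but rank([M|b]) = 4.
Since the ranks differ, the system is inconsistent.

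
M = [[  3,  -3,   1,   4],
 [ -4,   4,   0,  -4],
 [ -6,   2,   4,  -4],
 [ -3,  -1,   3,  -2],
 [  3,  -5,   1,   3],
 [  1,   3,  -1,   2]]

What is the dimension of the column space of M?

Row reduce to echelon form.
R2 ← R2 + (4/3)·R1: [0, 0, 4/3, 4/3]
R3 ← R3 + (2)·R1: [0, -4, 6, 4]
R4 ← R4 + R1: [0, -4, 4, 2]
R5 ← R5 − R1: [0, -2, 0, -1]
R6 ← R6 − (1/3)·R1: [0, 4, -4/3, 2/3]
Swap R2 ↔ R3
R4 ← R4 − R2: [0, 0, -2, -2]
R5 ← R5 − (1/2)·R2: [0, 0, -3, -3]
R6 ← R6 + R2: [0, 0, 14/3, 14/3]
R4 ← R4 + (3/2)·R3: [0, 0, 0, 0]
R5 ← R5 + (9/4)·R3: [0, 0, 0, 0]
R6 ← R6 − (7/2)·R3: [0, 0, 0, 0]
Echelon form has 3 nonzero rows, so rank(M) = 3.
The column space has dimension equal to the rank: 3.

3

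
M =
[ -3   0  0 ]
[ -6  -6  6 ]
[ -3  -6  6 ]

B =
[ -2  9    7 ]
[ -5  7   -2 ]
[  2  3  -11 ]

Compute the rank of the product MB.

2

First compute MB:
[[  6, -27, -21],
 [ 54, -78, -96],
 [ 48, -51, -75]]
Now row reduce the product.
R2 ← R2 − (9)·R1: [0, 165, 93]
R3 ← R3 − (8)·R1: [0, 165, 93]
R3 ← R3 − R2: [0, 0, 0]
2 nonzero rows, so rank(MB) = 2.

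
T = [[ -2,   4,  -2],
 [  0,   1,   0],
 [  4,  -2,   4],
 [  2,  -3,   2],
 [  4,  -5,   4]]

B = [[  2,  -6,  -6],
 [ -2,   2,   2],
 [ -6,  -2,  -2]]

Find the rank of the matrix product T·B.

2

First compute TB:
[[  0,  24,  24],
 [ -2,   2,   2],
 [-12, -36, -36],
 [ -2, -22, -22],
 [ -6, -42, -42]]
Now row reduce the product.
Swap R1 ↔ R2
R3 ← R3 − (6)·R1: [0, -48, -48]
R4 ← R4 − R1: [0, -24, -24]
R5 ← R5 − (3)·R1: [0, -48, -48]
R3 ← R3 + (2)·R2: [0, 0, 0]
R4 ← R4 + R2: [0, 0, 0]
R5 ← R5 + (2)·R2: [0, 0, 0]
2 nonzero rows, so rank(TB) = 2.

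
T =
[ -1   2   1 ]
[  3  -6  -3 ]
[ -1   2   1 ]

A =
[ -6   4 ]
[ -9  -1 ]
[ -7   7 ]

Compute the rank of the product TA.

First compute TA:
[[-19,   1],
 [ 57,  -3],
 [-19,   1]]
Now row reduce the product.
R2 ← R2 + (3)·R1: [0, 0]
R3 ← R3 − R1: [0, 0]
1 nonzero row, so rank(TA) = 1.

1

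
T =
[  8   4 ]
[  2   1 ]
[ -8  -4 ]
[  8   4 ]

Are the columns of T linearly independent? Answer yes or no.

Row reduce T to echelon form.
R2 ← R2 − (1/4)·R1: [0, 0]
R3 ← R3 + R1: [0, 0]
R4 ← R4 − R1: [0, 0]
1 pivot among 2 columns.
Only 1 < 2 pivot columns, so the columns are linearly dependent.

no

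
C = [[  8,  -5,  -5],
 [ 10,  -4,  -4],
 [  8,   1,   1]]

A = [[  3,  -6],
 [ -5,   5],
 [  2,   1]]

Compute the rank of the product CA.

1

First compute CA:
[[ 39, -78],
 [ 42, -84],
 [ 21, -42]]
Now row reduce the product.
R2 ← R2 − (14/13)·R1: [0, 0]
R3 ← R3 − (7/13)·R1: [0, 0]
1 nonzero row, so rank(CA) = 1.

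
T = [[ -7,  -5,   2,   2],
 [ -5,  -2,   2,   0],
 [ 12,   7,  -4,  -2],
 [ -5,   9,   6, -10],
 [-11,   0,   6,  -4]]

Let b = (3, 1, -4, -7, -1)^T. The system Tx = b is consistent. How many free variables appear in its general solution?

Row reduce the augmented matrix [T | b].
R2 ← R2 − (5/7)·R1: [0, 11/7, 4/7, -10/7, -8/7]
R3 ← R3 + (12/7)·R1: [0, -11/7, -4/7, 10/7, 8/7]
R4 ← R4 − (5/7)·R1: [0, 88/7, 32/7, -80/7, -64/7]
R5 ← R5 − (11/7)·R1: [0, 55/7, 20/7, -50/7, -40/7]
R3 ← R3 + R2: [0, 0, 0, 0, 0]
R4 ← R4 − (8)·R2: [0, 0, 0, 0, 0]
R5 ← R5 − (5)·R2: [0, 0, 0, 0, 0]
The echelon form has 2 nonzero rows, and every pivot lies in the first 4 columns, so rank(T) = rank([T|b]) = 2.
The system is consistent.
Free variables = (unknowns) − (rank) = 4 − 2 = 2.

2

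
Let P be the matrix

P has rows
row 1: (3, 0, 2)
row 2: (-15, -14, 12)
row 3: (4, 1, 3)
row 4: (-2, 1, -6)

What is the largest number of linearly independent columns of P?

3

Row reduce to echelon form.
R2 ← R2 + (5)·R1: [0, -14, 22]
R3 ← R3 − (4/3)·R1: [0, 1, 1/3]
R4 ← R4 + (2/3)·R1: [0, 1, -14/3]
R3 ← R3 + (1/14)·R2: [0, 0, 40/21]
R4 ← R4 + (1/14)·R2: [0, 0, -65/21]
R4 ← R4 + (13/8)·R3: [0, 0, 0]
Echelon form has 3 nonzero rows, so rank(P) = 3.
The rank gives the maximum number of linearly independent columns: 3.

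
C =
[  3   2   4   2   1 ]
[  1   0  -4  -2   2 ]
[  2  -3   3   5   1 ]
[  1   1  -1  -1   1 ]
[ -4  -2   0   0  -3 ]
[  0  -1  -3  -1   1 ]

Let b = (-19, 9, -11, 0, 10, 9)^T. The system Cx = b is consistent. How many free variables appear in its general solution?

Row reduce the augmented matrix [C | b].
R2 ← R2 − (1/3)·R1: [0, -2/3, -16/3, -8/3, 5/3, 46/3]
R3 ← R3 − (2/3)·R1: [0, -13/3, 1/3, 11/3, 1/3, 5/3]
R4 ← R4 − (1/3)·R1: [0, 1/3, -7/3, -5/3, 2/3, 19/3]
R5 ← R5 + (4/3)·R1: [0, 2/3, 16/3, 8/3, -5/3, -46/3]
R3 ← R3 − (13/2)·R2: [0, 0, 35, 21, -21/2, -98]
R4 ← R4 + (1/2)·R2: [0, 0, -5, -3, 3/2, 14]
R5 ← R5 + R2: [0, 0, 0, 0, 0, 0]
R6 ← R6 − (3/2)·R2: [0, 0, 5, 3, -3/2, -14]
R4 ← R4 + (1/7)·R3: [0, 0, 0, 0, 0, 0]
R6 ← R6 − (1/7)·R3: [0, 0, 0, 0, 0, 0]
The echelon form has 3 nonzero rows, and every pivot lies in the first 5 columns, so rank(C) = rank([C|b]) = 3.
The system is consistent.
Free variables = (unknowns) − (rank) = 5 − 3 = 2.

2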